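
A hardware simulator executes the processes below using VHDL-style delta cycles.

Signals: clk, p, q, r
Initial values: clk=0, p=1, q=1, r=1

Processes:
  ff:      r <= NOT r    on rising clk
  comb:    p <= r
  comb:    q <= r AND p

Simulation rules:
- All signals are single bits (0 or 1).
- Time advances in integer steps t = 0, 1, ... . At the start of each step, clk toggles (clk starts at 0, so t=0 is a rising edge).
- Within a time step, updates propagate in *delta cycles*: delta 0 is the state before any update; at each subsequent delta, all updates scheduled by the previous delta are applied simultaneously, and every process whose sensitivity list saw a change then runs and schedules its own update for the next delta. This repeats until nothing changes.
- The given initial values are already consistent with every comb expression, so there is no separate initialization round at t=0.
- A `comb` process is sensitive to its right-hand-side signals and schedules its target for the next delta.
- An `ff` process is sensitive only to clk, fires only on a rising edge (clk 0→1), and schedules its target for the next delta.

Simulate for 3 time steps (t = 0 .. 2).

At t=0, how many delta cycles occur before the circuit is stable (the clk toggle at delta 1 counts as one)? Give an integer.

t=0 Δ0: clk=0 r=1 q=1 p=1
  Δ1: clk:0→1
  Δ2: r:1→0
  Δ3: q:1→0, p:1→0
  (3Δ to stable)
t=1 Δ0: clk=1 r=0 q=0 p=0
  Δ1: clk:1→0
  (1Δ to stable)
t=2 Δ0: clk=0 r=0 q=0 p=0
  Δ1: clk:0→1
  Δ2: r:0→1
  Δ3: p:0→1
  Δ4: q:0→1
  (4Δ to stable)

3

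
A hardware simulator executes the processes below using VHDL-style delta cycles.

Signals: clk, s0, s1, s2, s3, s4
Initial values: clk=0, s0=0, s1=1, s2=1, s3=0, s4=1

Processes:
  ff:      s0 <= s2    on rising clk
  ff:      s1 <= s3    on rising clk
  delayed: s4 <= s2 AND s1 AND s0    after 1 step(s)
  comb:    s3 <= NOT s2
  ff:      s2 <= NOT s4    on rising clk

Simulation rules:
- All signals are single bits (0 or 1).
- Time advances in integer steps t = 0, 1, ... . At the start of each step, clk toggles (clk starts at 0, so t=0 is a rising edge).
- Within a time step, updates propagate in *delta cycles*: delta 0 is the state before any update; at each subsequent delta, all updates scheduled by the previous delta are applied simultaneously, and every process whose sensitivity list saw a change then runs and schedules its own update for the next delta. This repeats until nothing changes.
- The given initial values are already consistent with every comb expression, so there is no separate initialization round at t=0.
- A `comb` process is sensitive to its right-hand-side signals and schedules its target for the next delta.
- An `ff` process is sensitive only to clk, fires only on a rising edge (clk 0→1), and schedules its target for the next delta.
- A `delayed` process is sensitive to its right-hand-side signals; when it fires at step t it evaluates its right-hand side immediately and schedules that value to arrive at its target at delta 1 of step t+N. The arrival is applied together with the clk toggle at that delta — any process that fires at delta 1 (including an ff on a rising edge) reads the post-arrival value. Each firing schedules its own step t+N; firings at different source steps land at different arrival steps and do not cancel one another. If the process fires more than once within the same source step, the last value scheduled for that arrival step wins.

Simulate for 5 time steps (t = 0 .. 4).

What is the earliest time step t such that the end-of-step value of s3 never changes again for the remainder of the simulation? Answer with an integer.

2

t=0 Δ0: s3=0 s2=1 clk=0 s4=1 s1=1 s0=0
  Δ1: clk:0→1
  Δ2: s2:1→0, s1:1→0, s0:0→1
  Δ3: s3:0→1
  (3Δ to stable)
t=1 Δ0: s3=1 s2=0 clk=1 s4=1 s1=0 s0=1
  Δ1: clk:1→0, s4:1→0
  (1Δ to stable)
t=2 Δ0: s3=1 s2=0 clk=0 s4=0 s1=0 s0=1
  Δ1: clk:0→1
  Δ2: s2:0→1, s1:0→1, s0:1→0
  Δ3: s3:1→0
  (3Δ to stable)
t=3 Δ0: s3=0 s2=1 clk=1 s4=0 s1=1 s0=0
  Δ1: clk:1→0
  (1Δ to stable)
t=4 Δ0: s3=0 s2=1 clk=0 s4=0 s1=1 s0=0
  Δ1: clk:0→1
  Δ2: s1:1→0, s0:0→1
  (2Δ to stable)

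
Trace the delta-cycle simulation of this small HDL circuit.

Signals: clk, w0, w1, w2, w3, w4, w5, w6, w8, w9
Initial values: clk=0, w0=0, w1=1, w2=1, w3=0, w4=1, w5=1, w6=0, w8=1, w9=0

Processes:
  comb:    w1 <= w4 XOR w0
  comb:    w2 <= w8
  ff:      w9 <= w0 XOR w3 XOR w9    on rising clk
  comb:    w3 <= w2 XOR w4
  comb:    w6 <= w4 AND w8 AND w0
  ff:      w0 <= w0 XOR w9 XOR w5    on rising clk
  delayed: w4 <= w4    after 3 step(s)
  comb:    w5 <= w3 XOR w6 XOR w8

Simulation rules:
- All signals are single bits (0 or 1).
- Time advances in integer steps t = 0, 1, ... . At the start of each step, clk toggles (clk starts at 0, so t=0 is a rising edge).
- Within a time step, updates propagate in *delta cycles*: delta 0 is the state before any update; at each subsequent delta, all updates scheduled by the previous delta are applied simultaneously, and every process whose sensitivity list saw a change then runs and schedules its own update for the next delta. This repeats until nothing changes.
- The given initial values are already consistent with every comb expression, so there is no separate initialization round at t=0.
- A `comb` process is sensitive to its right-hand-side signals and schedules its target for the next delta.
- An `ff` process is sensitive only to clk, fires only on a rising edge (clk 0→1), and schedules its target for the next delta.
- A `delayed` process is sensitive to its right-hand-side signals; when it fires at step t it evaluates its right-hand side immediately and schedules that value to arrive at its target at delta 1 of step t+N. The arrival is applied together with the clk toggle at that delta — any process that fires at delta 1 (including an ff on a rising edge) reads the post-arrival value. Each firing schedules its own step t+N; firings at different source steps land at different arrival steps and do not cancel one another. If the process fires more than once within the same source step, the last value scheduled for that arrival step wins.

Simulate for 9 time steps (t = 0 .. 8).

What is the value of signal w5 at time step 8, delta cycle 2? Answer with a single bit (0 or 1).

t=0 Δ0: w0=0 w4=1 clk=0 w2=1 w5=1 w6=0 w1=1 w3=0 w9=0 w8=1
  Δ1: clk:0→1
  Δ2: w0:0→1
  Δ3: w6:0→1, w1:1→0
  Δ4: w5:1→0
  (4Δ to stable)
t=1 Δ0: w0=1 w4=1 clk=1 w2=1 w5=0 w6=1 w1=0 w3=0 w9=0 w8=1
  Δ1: clk:1→0
  (1Δ to stable)
t=2 Δ0: w0=1 w4=1 clk=0 w2=1 w5=0 w6=1 w1=0 w3=0 w9=0 w8=1
  Δ1: clk:0→1
  Δ2: w9:0→1
  (2Δ to stable)
t=3 Δ0: w0=1 w4=1 clk=1 w2=1 w5=0 w6=1 w1=0 w3=0 w9=1 w8=1
  Δ1: clk:1→0
  (1Δ to stable)
t=4 Δ0: w0=1 w4=1 clk=0 w2=1 w5=0 w6=1 w1=0 w3=0 w9=1 w8=1
  Δ1: clk:0→1
  Δ2: w0:1→0, w9:1→0
  Δ3: w6:1→0, w1:0→1
  Δ4: w5:0→1
  (4Δ to stable)
t=5 Δ0: w0=0 w4=1 clk=1 w2=1 w5=1 w6=0 w1=1 w3=0 w9=0 w8=1
  Δ1: clk:1→0
  (1Δ to stable)
t=6 Δ0: w0=0 w4=1 clk=0 w2=1 w5=1 w6=0 w1=1 w3=0 w9=0 w8=1
  Δ1: clk:0→1
  Δ2: w0:0→1
  Δ3: w6:0→1, w1:1→0
  Δ4: w5:1→0
  (4Δ to stable)
t=7 Δ0: w0=1 w4=1 clk=1 w2=1 w5=0 w6=1 w1=0 w3=0 w9=0 w8=1
  Δ1: clk:1→0
  (1Δ to stable)
t=8 Δ0: w0=1 w4=1 clk=0 w2=1 w5=0 w6=1 w1=0 w3=0 w9=0 w8=1
  Δ1: clk:0→1
  Δ2: w9:0→1
  (2Δ to stable)

0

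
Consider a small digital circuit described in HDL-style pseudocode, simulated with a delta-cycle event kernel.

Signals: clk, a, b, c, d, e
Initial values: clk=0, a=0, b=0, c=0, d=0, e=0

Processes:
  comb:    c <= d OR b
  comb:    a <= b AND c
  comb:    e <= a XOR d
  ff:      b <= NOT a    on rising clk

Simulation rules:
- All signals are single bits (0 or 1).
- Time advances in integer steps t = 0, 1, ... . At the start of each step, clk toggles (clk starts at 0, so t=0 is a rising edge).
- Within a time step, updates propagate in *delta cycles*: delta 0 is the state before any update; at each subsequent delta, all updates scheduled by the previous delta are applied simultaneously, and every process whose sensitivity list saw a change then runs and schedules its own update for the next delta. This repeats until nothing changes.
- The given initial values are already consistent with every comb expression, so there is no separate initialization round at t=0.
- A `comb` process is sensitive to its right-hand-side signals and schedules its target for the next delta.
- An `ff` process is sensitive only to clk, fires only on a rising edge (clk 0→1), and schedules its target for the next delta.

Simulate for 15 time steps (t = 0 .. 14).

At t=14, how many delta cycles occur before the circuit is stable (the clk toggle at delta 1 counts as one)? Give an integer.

[bits: d,b,clk,a,c,e]
t=0: Δ0=000000 Δ1=001000 Δ2=011000 Δ3=011010 Δ4=011110 Δ5=011111 | 5Δ
t=1: Δ0=011111 Δ1=010111 | 1Δ
t=2: Δ0=010111 Δ1=011111 Δ2=001111 Δ3=001001 Δ4=001000 | 4Δ
t=3: Δ0=001000 Δ1=000000 | 1Δ
t=4: Δ0=000000 Δ1=001000 Δ2=011000 Δ3=011010 Δ4=011110 Δ5=011111 | 5Δ
t=5: Δ0=011111 Δ1=010111 | 1Δ
t=6: Δ0=010111 Δ1=011111 Δ2=001111 Δ3=001001 Δ4=001000 | 4Δ
t=7: Δ0=001000 Δ1=000000 | 1Δ
t=8: Δ0=000000 Δ1=001000 Δ2=011000 Δ3=011010 Δ4=011110 Δ5=011111 | 5Δ
t=9: Δ0=011111 Δ1=010111 | 1Δ
t=10: Δ0=010111 Δ1=011111 Δ2=001111 Δ3=001001 Δ4=001000 | 4Δ
t=11: Δ0=001000 Δ1=000000 | 1Δ
t=12: Δ0=000000 Δ1=001000 Δ2=011000 Δ3=011010 Δ4=011110 Δ5=011111 | 5Δ
t=13: Δ0=011111 Δ1=010111 | 1Δ
t=14: Δ0=010111 Δ1=011111 Δ2=001111 Δ3=001001 Δ4=001000 | 4Δ

4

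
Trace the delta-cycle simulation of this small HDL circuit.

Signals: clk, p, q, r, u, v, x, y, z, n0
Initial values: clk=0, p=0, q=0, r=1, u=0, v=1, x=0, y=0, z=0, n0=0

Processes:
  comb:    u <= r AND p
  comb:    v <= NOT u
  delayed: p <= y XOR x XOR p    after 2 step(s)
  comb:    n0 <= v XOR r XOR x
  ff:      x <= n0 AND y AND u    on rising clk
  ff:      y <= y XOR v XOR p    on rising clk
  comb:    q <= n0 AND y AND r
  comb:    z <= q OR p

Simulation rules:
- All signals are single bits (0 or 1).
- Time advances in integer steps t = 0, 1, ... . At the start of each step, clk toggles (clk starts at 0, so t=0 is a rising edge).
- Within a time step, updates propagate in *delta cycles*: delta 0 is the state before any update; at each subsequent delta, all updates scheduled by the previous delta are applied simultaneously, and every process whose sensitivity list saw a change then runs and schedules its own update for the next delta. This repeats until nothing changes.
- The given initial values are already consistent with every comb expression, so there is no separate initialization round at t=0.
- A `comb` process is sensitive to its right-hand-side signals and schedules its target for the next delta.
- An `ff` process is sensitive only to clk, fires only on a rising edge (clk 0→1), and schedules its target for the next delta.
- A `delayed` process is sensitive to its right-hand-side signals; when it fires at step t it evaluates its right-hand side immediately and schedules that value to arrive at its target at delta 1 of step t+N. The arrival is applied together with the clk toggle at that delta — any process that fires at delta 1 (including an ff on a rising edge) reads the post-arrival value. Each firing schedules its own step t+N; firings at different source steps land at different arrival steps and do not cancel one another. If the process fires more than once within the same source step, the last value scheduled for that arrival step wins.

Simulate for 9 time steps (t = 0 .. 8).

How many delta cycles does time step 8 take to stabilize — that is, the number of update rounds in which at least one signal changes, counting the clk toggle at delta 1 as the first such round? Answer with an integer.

t0.Δ0 z=0 y=0 n0=0 clk=0 r=1 x=0 v=1 u=0 q=0 p=0
t0.Δ1 z=0 y=0 n0=0 clk=1 r=1 x=0 v=1 u=0 q=0 p=0
t0.Δ2 z=0 y=1 n0=0 clk=1 r=1 x=0 v=1 u=0 q=0 p=0
t1.Δ0 z=0 y=1 n0=0 clk=1 r=1 x=0 v=1 u=0 q=0 p=0
t1.Δ1 z=0 y=1 n0=0 clk=0 r=1 x=0 v=1 u=0 q=0 p=0
t2.Δ0 z=0 y=1 n0=0 clk=0 r=1 x=0 v=1 u=0 q=0 p=0
t2.Δ1 z=0 y=1 n0=0 clk=1 r=1 x=0 v=1 u=0 q=0 p=1
t2.Δ2 z=1 y=1 n0=0 clk=1 r=1 x=0 v=1 u=1 q=0 p=1
t2.Δ3 z=1 y=1 n0=0 clk=1 r=1 x=0 v=0 u=1 q=0 p=1
t2.Δ4 z=1 y=1 n0=1 clk=1 r=1 x=0 v=0 u=1 q=0 p=1
t2.Δ5 z=1 y=1 n0=1 clk=1 r=1 x=0 v=0 u=1 q=1 p=1
t3.Δ0 z=1 y=1 n0=1 clk=1 r=1 x=0 v=0 u=1 q=1 p=1
t3.Δ1 z=1 y=1 n0=1 clk=0 r=1 x=0 v=0 u=1 q=1 p=1
t4.Δ0 z=1 y=1 n0=1 clk=0 r=1 x=0 v=0 u=1 q=1 p=1
t4.Δ1 z=1 y=1 n0=1 clk=1 r=1 x=0 v=0 u=1 q=1 p=0
t4.Δ2 z=1 y=1 n0=1 clk=1 r=1 x=1 v=0 u=0 q=1 p=0
t4.Δ3 z=1 y=1 n0=0 clk=1 r=1 x=1 v=1 u=0 q=1 p=0
t4.Δ4 z=1 y=1 n0=1 clk=1 r=1 x=1 v=1 u=0 q=0 p=0
t4.Δ5 z=0 y=1 n0=1 clk=1 r=1 x=1 v=1 u=0 q=1 p=0
t4.Δ6 z=1 y=1 n0=1 clk=1 r=1 x=1 v=1 u=0 q=1 p=0
t5.Δ0 z=1 y=1 n0=1 clk=1 r=1 x=1 v=1 u=0 q=1 p=0
t5.Δ1 z=1 y=1 n0=1 clk=0 r=1 x=1 v=1 u=0 q=1 p=0
t6.Δ0 z=1 y=1 n0=1 clk=0 r=1 x=1 v=1 u=0 q=1 p=0
t6.Δ1 z=1 y=1 n0=1 clk=1 r=1 x=1 v=1 u=0 q=1 p=0
t6.Δ2 z=1 y=0 n0=1 clk=1 r=1 x=0 v=1 u=0 q=1 p=0
t6.Δ3 z=1 y=0 n0=0 clk=1 r=1 x=0 v=1 u=0 q=0 p=0
t6.Δ4 z=0 y=0 n0=0 clk=1 r=1 x=0 v=1 u=0 q=0 p=0
t7.Δ0 z=0 y=0 n0=0 clk=1 r=1 x=0 v=1 u=0 q=0 p=0
t7.Δ1 z=0 y=0 n0=0 clk=0 r=1 x=0 v=1 u=0 q=0 p=0
t8.Δ0 z=0 y=0 n0=0 clk=0 r=1 x=0 v=1 u=0 q=0 p=0
t8.Δ1 z=0 y=0 n0=0 clk=1 r=1 x=0 v=1 u=0 q=0 p=0
t8.Δ2 z=0 y=1 n0=0 clk=1 r=1 x=0 v=1 u=0 q=0 p=0

2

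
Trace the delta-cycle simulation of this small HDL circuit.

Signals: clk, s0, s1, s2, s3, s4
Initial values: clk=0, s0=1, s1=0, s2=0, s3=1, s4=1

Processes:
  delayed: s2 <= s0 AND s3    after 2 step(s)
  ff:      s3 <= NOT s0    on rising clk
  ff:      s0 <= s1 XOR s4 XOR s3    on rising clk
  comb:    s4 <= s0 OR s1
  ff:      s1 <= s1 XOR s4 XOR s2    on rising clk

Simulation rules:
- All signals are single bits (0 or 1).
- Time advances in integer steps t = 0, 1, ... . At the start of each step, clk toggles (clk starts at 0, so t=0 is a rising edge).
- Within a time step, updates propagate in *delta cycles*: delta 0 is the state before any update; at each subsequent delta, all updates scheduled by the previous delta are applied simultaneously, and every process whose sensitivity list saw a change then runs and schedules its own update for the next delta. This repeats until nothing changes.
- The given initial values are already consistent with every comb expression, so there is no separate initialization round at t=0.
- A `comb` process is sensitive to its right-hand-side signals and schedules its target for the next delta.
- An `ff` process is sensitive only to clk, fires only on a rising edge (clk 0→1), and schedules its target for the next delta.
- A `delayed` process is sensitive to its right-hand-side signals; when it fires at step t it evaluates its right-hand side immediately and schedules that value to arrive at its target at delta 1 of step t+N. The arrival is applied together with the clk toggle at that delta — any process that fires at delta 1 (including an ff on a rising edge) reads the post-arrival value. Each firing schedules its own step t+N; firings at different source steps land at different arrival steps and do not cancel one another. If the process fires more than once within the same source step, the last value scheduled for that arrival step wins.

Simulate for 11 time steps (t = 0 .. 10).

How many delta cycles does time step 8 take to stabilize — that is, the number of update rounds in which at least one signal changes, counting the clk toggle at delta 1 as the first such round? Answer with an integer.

2

[bits: s3,s2,s0,clk,s1,s4]
t=0: Δ0=101001 Δ1=101101 Δ2=000111 | 2Δ
t=1: Δ0=000111 Δ1=000011 | 1Δ
t=2: Δ0=000011 Δ1=000111 Δ2=100101 Δ3=100100 | 3Δ
t=3: Δ0=100100 Δ1=100000 | 1Δ
t=4: Δ0=100000 Δ1=100100 Δ2=101100 Δ3=101101 | 3Δ
t=5: Δ0=101101 Δ1=101001 | 1Δ
t=6: Δ0=101001 Δ1=111101 Δ2=010101 Δ3=010100 | 3Δ
t=7: Δ0=010100 Δ1=010000 | 1Δ
t=8: Δ0=010000 Δ1=000100 Δ2=100100 | 2Δ
t=9: Δ0=100100 Δ1=100000 | 1Δ
t=10: Δ0=100000 Δ1=100100 Δ2=101100 Δ3=101101 | 3Δ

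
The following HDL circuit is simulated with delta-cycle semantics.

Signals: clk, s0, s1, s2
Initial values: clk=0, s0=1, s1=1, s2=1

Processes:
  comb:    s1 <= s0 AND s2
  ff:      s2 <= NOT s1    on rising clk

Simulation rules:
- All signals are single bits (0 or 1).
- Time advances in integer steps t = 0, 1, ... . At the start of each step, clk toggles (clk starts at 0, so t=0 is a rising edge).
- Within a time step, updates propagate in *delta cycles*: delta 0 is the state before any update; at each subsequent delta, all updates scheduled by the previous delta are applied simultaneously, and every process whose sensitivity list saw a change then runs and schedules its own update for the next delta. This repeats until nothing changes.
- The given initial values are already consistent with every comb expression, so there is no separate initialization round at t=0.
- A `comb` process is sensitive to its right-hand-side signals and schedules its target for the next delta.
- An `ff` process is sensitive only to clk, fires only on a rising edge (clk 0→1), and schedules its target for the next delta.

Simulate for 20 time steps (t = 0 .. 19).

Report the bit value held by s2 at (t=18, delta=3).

[bits: clk,s0,s1,s2]
t=0: Δ0=0111 Δ1=1111 Δ2=1110 Δ3=1100 | 3Δ
t=1: Δ0=1100 Δ1=0100 | 1Δ
t=2: Δ0=0100 Δ1=1100 Δ2=1101 Δ3=1111 | 3Δ
t=3: Δ0=1111 Δ1=0111 | 1Δ
t=4: Δ0=0111 Δ1=1111 Δ2=1110 Δ3=1100 | 3Δ
t=5: Δ0=1100 Δ1=0100 | 1Δ
t=6: Δ0=0100 Δ1=1100 Δ2=1101 Δ3=1111 | 3Δ
t=7: Δ0=1111 Δ1=0111 | 1Δ
t=8: Δ0=0111 Δ1=1111 Δ2=1110 Δ3=1100 | 3Δ
t=9: Δ0=1100 Δ1=0100 | 1Δ
t=10: Δ0=0100 Δ1=1100 Δ2=1101 Δ3=1111 | 3Δ
t=11: Δ0=1111 Δ1=0111 | 1Δ
t=12: Δ0=0111 Δ1=1111 Δ2=1110 Δ3=1100 | 3Δ
t=13: Δ0=1100 Δ1=0100 | 1Δ
t=14: Δ0=0100 Δ1=1100 Δ2=1101 Δ3=1111 | 3Δ
t=15: Δ0=1111 Δ1=0111 | 1Δ
t=16: Δ0=0111 Δ1=1111 Δ2=1110 Δ3=1100 | 3Δ
t=17: Δ0=1100 Δ1=0100 | 1Δ
t=18: Δ0=0100 Δ1=1100 Δ2=1101 Δ3=1111 | 3Δ
t=19: Δ0=1111 Δ1=0111 | 1Δ

1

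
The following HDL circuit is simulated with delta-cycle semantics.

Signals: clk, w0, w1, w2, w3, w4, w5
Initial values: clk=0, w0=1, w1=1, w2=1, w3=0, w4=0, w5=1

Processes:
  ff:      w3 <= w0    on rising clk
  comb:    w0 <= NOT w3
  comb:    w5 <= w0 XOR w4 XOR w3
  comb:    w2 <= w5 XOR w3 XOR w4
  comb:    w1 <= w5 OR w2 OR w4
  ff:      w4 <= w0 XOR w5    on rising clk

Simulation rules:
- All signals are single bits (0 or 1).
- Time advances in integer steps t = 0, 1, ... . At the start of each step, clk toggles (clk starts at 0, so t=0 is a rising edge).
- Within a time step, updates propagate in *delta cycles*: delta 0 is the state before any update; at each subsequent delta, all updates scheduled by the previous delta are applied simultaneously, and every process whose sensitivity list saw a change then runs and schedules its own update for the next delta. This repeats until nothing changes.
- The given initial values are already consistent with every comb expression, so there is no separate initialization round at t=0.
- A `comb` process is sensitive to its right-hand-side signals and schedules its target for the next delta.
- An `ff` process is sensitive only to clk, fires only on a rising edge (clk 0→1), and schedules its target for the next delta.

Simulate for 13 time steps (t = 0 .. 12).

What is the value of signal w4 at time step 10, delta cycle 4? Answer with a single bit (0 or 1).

1

t0.Δ0 w5=1 w4=0 clk=0 w2=1 w3=0 w1=1 w0=1
t0.Δ1 w5=1 w4=0 clk=1 w2=1 w3=0 w1=1 w0=1
t0.Δ2 w5=1 w4=0 clk=1 w2=1 w3=1 w1=1 w0=1
t0.Δ3 w5=0 w4=0 clk=1 w2=0 w3=1 w1=1 w0=0
t0.Δ4 w5=1 w4=0 clk=1 w2=1 w3=1 w1=0 w0=0
t0.Δ5 w5=1 w4=0 clk=1 w2=0 w3=1 w1=1 w0=0
t1.Δ0 w5=1 w4=0 clk=1 w2=0 w3=1 w1=1 w0=0
t1.Δ1 w5=1 w4=0 clk=0 w2=0 w3=1 w1=1 w0=0
t2.Δ0 w5=1 w4=0 clk=0 w2=0 w3=1 w1=1 w0=0
t2.Δ1 w5=1 w4=0 clk=1 w2=0 w3=1 w1=1 w0=0
t2.Δ2 w5=1 w4=1 clk=1 w2=0 w3=0 w1=1 w0=0
t2.Δ3 w5=1 w4=1 clk=1 w2=0 w3=0 w1=1 w0=1
t2.Δ4 w5=0 w4=1 clk=1 w2=0 w3=0 w1=1 w0=1
t2.Δ5 w5=0 w4=1 clk=1 w2=1 w3=0 w1=1 w0=1
t3.Δ0 w5=0 w4=1 clk=1 w2=1 w3=0 w1=1 w0=1
t3.Δ1 w5=0 w4=1 clk=0 w2=1 w3=0 w1=1 w0=1
t4.Δ0 w5=0 w4=1 clk=0 w2=1 w3=0 w1=1 w0=1
t4.Δ1 w5=0 w4=1 clk=1 w2=1 w3=0 w1=1 w0=1
t4.Δ2 w5=0 w4=1 clk=1 w2=1 w3=1 w1=1 w0=1
t4.Δ3 w5=1 w4=1 clk=1 w2=0 w3=1 w1=1 w0=0
t4.Δ4 w5=0 w4=1 clk=1 w2=1 w3=1 w1=1 w0=0
t4.Δ5 w5=0 w4=1 clk=1 w2=0 w3=1 w1=1 w0=0
t5.Δ0 w5=0 w4=1 clk=1 w2=0 w3=1 w1=1 w0=0
t5.Δ1 w5=0 w4=1 clk=0 w2=0 w3=1 w1=1 w0=0
t6.Δ0 w5=0 w4=1 clk=0 w2=0 w3=1 w1=1 w0=0
t6.Δ1 w5=0 w4=1 clk=1 w2=0 w3=1 w1=1 w0=0
t6.Δ2 w5=0 w4=0 clk=1 w2=0 w3=0 w1=1 w0=0
t6.Δ3 w5=0 w4=0 clk=1 w2=0 w3=0 w1=0 w0=1
t6.Δ4 w5=1 w4=0 clk=1 w2=0 w3=0 w1=0 w0=1
t6.Δ5 w5=1 w4=0 clk=1 w2=1 w3=0 w1=1 w0=1
t7.Δ0 w5=1 w4=0 clk=1 w2=1 w3=0 w1=1 w0=1
t7.Δ1 w5=1 w4=0 clk=0 w2=1 w3=0 w1=1 w0=1
t8.Δ0 w5=1 w4=0 clk=0 w2=1 w3=0 w1=1 w0=1
t8.Δ1 w5=1 w4=0 clk=1 w2=1 w3=0 w1=1 w0=1
t8.Δ2 w5=1 w4=0 clk=1 w2=1 w3=1 w1=1 w0=1
t8.Δ3 w5=0 w4=0 clk=1 w2=0 w3=1 w1=1 w0=0
t8.Δ4 w5=1 w4=0 clk=1 w2=1 w3=1 w1=0 w0=0
t8.Δ5 w5=1 w4=0 clk=1 w2=0 w3=1 w1=1 w0=0
t9.Δ0 w5=1 w4=0 clk=1 w2=0 w3=1 w1=1 w0=0
t9.Δ1 w5=1 w4=0 clk=0 w2=0 w3=1 w1=1 w0=0
t10.Δ0 w5=1 w4=0 clk=0 w2=0 w3=1 w1=1 w0=0
t10.Δ1 w5=1 w4=0 clk=1 w2=0 w3=1 w1=1 w0=0
t10.Δ2 w5=1 w4=1 clk=1 w2=0 w3=0 w1=1 w0=0
t10.Δ3 w5=1 w4=1 clk=1 w2=0 w3=0 w1=1 w0=1
t10.Δ4 w5=0 w4=1 clk=1 w2=0 w3=0 w1=1 w0=1
t10.Δ5 w5=0 w4=1 clk=1 w2=1 w3=0 w1=1 w0=1
t11.Δ0 w5=0 w4=1 clk=1 w2=1 w3=0 w1=1 w0=1
t11.Δ1 w5=0 w4=1 clk=0 w2=1 w3=0 w1=1 w0=1
t12.Δ0 w5=0 w4=1 clk=0 w2=1 w3=0 w1=1 w0=1
t12.Δ1 w5=0 w4=1 clk=1 w2=1 w3=0 w1=1 w0=1
t12.Δ2 w5=0 w4=1 clk=1 w2=1 w3=1 w1=1 w0=1
t12.Δ3 w5=1 w4=1 clk=1 w2=0 w3=1 w1=1 w0=0
t12.Δ4 w5=0 w4=1 clk=1 w2=1 w3=1 w1=1 w0=0
t12.Δ5 w5=0 w4=1 clk=1 w2=0 w3=1 w1=1 w0=0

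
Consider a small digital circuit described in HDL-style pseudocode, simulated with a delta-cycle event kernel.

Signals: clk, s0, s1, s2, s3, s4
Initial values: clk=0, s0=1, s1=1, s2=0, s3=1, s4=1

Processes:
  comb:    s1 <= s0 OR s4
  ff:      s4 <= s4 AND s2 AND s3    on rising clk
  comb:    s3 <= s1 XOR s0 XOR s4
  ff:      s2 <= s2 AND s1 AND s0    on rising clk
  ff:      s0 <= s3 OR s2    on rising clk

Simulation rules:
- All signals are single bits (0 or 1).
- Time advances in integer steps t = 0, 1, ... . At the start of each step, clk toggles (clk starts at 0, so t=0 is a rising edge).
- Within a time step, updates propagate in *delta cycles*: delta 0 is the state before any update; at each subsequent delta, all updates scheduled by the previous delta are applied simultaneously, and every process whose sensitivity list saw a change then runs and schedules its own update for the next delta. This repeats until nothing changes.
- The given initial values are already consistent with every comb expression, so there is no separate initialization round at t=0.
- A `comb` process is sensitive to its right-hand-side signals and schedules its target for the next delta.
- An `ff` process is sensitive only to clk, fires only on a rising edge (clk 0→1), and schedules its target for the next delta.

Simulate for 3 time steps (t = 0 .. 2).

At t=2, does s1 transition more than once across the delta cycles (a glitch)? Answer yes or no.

t=0 Δ0: s3=1 s0=1 clk=0 s2=0 s4=1 s1=1
  Δ1: clk:0→1
  Δ2: s4:1→0
  Δ3: s3:1→0
  (3Δ to stable)
t=1 Δ0: s3=0 s0=1 clk=1 s2=0 s4=0 s1=1
  Δ1: clk:1→0
  (1Δ to stable)
t=2 Δ0: s3=0 s0=1 clk=0 s2=0 s4=0 s1=1
  Δ1: clk:0→1
  Δ2: s0:1→0
  Δ3: s3:0→1, s1:1→0
  Δ4: s3:1→0
  (4Δ to stable)

no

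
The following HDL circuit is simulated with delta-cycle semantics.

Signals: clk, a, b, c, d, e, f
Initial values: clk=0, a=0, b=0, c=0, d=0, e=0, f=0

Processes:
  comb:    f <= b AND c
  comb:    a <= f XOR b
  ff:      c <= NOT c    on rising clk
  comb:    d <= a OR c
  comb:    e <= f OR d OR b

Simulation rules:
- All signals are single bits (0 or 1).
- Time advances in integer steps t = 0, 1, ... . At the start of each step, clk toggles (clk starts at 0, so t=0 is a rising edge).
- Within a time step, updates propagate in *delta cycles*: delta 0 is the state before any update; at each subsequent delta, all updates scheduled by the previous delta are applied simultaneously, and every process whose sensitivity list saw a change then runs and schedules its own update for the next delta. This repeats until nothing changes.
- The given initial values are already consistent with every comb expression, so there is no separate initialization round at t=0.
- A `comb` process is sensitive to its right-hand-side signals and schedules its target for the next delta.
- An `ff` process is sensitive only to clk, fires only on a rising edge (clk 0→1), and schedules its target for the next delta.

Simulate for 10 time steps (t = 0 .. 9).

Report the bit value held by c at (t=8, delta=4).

t=0 Δ0: d=0 a=0 e=0 c=0 b=0 clk=0 f=0
  Δ1: clk:0→1
  Δ2: c:0→1
  Δ3: d:0→1
  Δ4: e:0→1
  (4Δ to stable)
t=1 Δ0: d=1 a=0 e=1 c=1 b=0 clk=1 f=0
  Δ1: clk:1→0
  (1Δ to stable)
t=2 Δ0: d=1 a=0 e=1 c=1 b=0 clk=0 f=0
  Δ1: clk:0→1
  Δ2: c:1→0
  Δ3: d:1→0
  Δ4: e:1→0
  (4Δ to stable)
t=3 Δ0: d=0 a=0 e=0 c=0 b=0 clk=1 f=0
  Δ1: clk:1→0
  (1Δ to stable)
t=4 Δ0: d=0 a=0 e=0 c=0 b=0 clk=0 f=0
  Δ1: clk:0→1
  Δ2: c:0→1
  Δ3: d:0→1
  Δ4: e:0→1
  (4Δ to stable)
t=5 Δ0: d=1 a=0 e=1 c=1 b=0 clk=1 f=0
  Δ1: clk:1→0
  (1Δ to stable)
t=6 Δ0: d=1 a=0 e=1 c=1 b=0 clk=0 f=0
  Δ1: clk:0→1
  Δ2: c:1→0
  Δ3: d:1→0
  Δ4: e:1→0
  (4Δ to stable)
t=7 Δ0: d=0 a=0 e=0 c=0 b=0 clk=1 f=0
  Δ1: clk:1→0
  (1Δ to stable)
t=8 Δ0: d=0 a=0 e=0 c=0 b=0 clk=0 f=0
  Δ1: clk:0→1
  Δ2: c:0→1
  Δ3: d:0→1
  Δ4: e:0→1
  (4Δ to stable)
t=9 Δ0: d=1 a=0 e=1 c=1 b=0 clk=1 f=0
  Δ1: clk:1→0
  (1Δ to stable)

1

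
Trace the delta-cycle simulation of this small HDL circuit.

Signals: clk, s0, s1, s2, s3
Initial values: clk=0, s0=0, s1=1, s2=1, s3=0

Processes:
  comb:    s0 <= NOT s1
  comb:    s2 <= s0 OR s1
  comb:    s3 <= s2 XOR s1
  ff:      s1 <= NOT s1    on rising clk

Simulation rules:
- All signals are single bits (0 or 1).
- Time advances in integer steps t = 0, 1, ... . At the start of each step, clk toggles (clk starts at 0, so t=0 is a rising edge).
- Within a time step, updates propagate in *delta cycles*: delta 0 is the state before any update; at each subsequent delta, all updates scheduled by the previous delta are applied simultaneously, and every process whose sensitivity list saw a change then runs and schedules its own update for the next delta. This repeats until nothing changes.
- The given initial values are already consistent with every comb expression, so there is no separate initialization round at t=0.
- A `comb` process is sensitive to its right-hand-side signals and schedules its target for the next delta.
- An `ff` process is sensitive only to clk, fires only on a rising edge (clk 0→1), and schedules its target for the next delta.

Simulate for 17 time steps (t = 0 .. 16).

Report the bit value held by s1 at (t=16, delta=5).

0

t=0 Δ0: s2=1 clk=0 s1=1 s0=0 s3=0
  Δ1: clk:0→1
  Δ2: s1:1→0
  Δ3: s2:1→0, s0:0→1, s3:0→1
  Δ4: s2:0→1, s3:1→0
  Δ5: s3:0→1
  (5Δ to stable)
t=1 Δ0: s2=1 clk=1 s1=0 s0=1 s3=1
  Δ1: clk:1→0
  (1Δ to stable)
t=2 Δ0: s2=1 clk=0 s1=0 s0=1 s3=1
  Δ1: clk:0→1
  Δ2: s1:0→1
  Δ3: s0:1→0, s3:1→0
  (3Δ to stable)
t=3 Δ0: s2=1 clk=1 s1=1 s0=0 s3=0
  Δ1: clk:1→0
  (1Δ to stable)
t=4 Δ0: s2=1 clk=0 s1=1 s0=0 s3=0
  Δ1: clk:0→1
  Δ2: s1:1→0
  Δ3: s2:1→0, s0:0→1, s3:0→1
  Δ4: s2:0→1, s3:1→0
  Δ5: s3:0→1
  (5Δ to stable)
t=5 Δ0: s2=1 clk=1 s1=0 s0=1 s3=1
  Δ1: clk:1→0
  (1Δ to stable)
t=6 Δ0: s2=1 clk=0 s1=0 s0=1 s3=1
  Δ1: clk:0→1
  Δ2: s1:0→1
  Δ3: s0:1→0, s3:1→0
  (3Δ to stable)
t=7 Δ0: s2=1 clk=1 s1=1 s0=0 s3=0
  Δ1: clk:1→0
  (1Δ to stable)
t=8 Δ0: s2=1 clk=0 s1=1 s0=0 s3=0
  Δ1: clk:0→1
  Δ2: s1:1→0
  Δ3: s2:1→0, s0:0→1, s3:0→1
  Δ4: s2:0→1, s3:1→0
  Δ5: s3:0→1
  (5Δ to stable)
t=9 Δ0: s2=1 clk=1 s1=0 s0=1 s3=1
  Δ1: clk:1→0
  (1Δ to stable)
t=10 Δ0: s2=1 clk=0 s1=0 s0=1 s3=1
  Δ1: clk:0→1
  Δ2: s1:0→1
  Δ3: s0:1→0, s3:1→0
  (3Δ to stable)
t=11 Δ0: s2=1 clk=1 s1=1 s0=0 s3=0
  Δ1: clk:1→0
  (1Δ to stable)
t=12 Δ0: s2=1 clk=0 s1=1 s0=0 s3=0
  Δ1: clk:0→1
  Δ2: s1:1→0
  Δ3: s2:1→0, s0:0→1, s3:0→1
  Δ4: s2:0→1, s3:1→0
  Δ5: s3:0→1
  (5Δ to stable)
t=13 Δ0: s2=1 clk=1 s1=0 s0=1 s3=1
  Δ1: clk:1→0
  (1Δ to stable)
t=14 Δ0: s2=1 clk=0 s1=0 s0=1 s3=1
  Δ1: clk:0→1
  Δ2: s1:0→1
  Δ3: s0:1→0, s3:1→0
  (3Δ to stable)
t=15 Δ0: s2=1 clk=1 s1=1 s0=0 s3=0
  Δ1: clk:1→0
  (1Δ to stable)
t=16 Δ0: s2=1 clk=0 s1=1 s0=0 s3=0
  Δ1: clk:0→1
  Δ2: s1:1→0
  Δ3: s2:1→0, s0:0→1, s3:0→1
  Δ4: s2:0→1, s3:1→0
  Δ5: s3:0→1
  (5Δ to stable)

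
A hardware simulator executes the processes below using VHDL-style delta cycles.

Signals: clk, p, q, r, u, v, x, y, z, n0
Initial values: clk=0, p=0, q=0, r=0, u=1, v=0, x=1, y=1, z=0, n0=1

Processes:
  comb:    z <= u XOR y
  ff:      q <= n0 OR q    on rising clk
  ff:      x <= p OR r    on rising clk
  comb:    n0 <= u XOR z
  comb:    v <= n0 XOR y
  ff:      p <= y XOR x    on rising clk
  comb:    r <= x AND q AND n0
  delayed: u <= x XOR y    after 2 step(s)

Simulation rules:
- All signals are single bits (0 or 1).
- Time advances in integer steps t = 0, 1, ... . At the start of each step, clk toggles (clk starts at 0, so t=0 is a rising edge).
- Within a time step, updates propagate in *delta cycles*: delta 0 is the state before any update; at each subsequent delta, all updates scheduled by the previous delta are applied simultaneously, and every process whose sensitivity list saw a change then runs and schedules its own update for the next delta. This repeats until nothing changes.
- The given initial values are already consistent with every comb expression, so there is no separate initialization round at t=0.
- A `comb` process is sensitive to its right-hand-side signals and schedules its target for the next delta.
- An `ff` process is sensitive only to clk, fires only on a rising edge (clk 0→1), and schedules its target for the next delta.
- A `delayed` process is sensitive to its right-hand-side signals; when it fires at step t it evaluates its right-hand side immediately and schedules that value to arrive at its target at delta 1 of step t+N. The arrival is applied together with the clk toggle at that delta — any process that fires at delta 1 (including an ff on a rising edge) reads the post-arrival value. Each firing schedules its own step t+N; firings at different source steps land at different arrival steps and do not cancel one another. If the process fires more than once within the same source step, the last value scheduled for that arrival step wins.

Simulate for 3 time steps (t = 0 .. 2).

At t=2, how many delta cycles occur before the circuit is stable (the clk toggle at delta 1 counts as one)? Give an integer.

[bits: x,n0,z,u,r,clk,y,q,p,v]
t=0: Δ0=1101001000 Δ1=1101011000 Δ2=0101011100 | 2Δ
t=1: Δ0=0101011100 Δ1=0101001100 | 1Δ
t=2: Δ0=0101001100 Δ1=0101011100 Δ2=0101011110 | 2Δ

2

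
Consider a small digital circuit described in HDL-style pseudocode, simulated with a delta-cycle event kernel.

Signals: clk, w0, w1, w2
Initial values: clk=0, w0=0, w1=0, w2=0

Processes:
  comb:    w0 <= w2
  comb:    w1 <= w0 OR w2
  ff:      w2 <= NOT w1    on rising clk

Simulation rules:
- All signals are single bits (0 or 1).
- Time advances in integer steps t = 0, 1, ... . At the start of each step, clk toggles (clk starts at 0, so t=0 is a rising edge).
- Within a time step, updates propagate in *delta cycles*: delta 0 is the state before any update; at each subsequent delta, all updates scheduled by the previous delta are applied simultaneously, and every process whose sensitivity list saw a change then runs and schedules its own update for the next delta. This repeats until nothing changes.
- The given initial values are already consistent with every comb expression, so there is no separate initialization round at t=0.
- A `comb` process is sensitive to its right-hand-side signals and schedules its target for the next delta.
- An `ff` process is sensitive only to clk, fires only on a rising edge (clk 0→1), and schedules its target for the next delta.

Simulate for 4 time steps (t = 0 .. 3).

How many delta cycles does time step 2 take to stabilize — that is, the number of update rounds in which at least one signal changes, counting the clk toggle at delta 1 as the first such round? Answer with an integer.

[bits: clk,w0,w1,w2]
t=0: Δ0=0000 Δ1=1000 Δ2=1001 Δ3=1111 | 3Δ
t=1: Δ0=1111 Δ1=0111 | 1Δ
t=2: Δ0=0111 Δ1=1111 Δ2=1110 Δ3=1010 Δ4=1000 | 4Δ
t=3: Δ0=1000 Δ1=0000 | 1Δ

4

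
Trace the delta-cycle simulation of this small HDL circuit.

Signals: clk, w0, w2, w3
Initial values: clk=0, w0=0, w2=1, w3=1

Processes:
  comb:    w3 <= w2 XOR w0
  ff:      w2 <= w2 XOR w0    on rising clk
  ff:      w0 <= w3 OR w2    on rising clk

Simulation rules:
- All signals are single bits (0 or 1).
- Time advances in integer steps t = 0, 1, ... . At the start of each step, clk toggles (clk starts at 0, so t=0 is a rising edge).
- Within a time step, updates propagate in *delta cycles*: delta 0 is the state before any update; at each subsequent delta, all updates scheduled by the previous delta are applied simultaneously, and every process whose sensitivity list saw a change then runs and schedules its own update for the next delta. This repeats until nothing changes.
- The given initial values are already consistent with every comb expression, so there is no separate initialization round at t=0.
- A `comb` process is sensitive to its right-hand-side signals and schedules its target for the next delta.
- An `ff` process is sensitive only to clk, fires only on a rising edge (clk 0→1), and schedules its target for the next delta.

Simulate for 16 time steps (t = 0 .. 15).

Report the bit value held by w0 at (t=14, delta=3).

1

t0.Δ0 w2=1 w3=1 clk=0 w0=0
t0.Δ1 w2=1 w3=1 clk=1 w0=0
t0.Δ2 w2=1 w3=1 clk=1 w0=1
t0.Δ3 w2=1 w3=0 clk=1 w0=1
t1.Δ0 w2=1 w3=0 clk=1 w0=1
t1.Δ1 w2=1 w3=0 clk=0 w0=1
t2.Δ0 w2=1 w3=0 clk=0 w0=1
t2.Δ1 w2=1 w3=0 clk=1 w0=1
t2.Δ2 w2=0 w3=0 clk=1 w0=1
t2.Δ3 w2=0 w3=1 clk=1 w0=1
t3.Δ0 w2=0 w3=1 clk=1 w0=1
t3.Δ1 w2=0 w3=1 clk=0 w0=1
t4.Δ0 w2=0 w3=1 clk=0 w0=1
t4.Δ1 w2=0 w3=1 clk=1 w0=1
t4.Δ2 w2=1 w3=1 clk=1 w0=1
t4.Δ3 w2=1 w3=0 clk=1 w0=1
t5.Δ0 w2=1 w3=0 clk=1 w0=1
t5.Δ1 w2=1 w3=0 clk=0 w0=1
t6.Δ0 w2=1 w3=0 clk=0 w0=1
t6.Δ1 w2=1 w3=0 clk=1 w0=1
t6.Δ2 w2=0 w3=0 clk=1 w0=1
t6.Δ3 w2=0 w3=1 clk=1 w0=1
t7.Δ0 w2=0 w3=1 clk=1 w0=1
t7.Δ1 w2=0 w3=1 clk=0 w0=1
t8.Δ0 w2=0 w3=1 clk=0 w0=1
t8.Δ1 w2=0 w3=1 clk=1 w0=1
t8.Δ2 w2=1 w3=1 clk=1 w0=1
t8.Δ3 w2=1 w3=0 clk=1 w0=1
t9.Δ0 w2=1 w3=0 clk=1 w0=1
t9.Δ1 w2=1 w3=0 clk=0 w0=1
t10.Δ0 w2=1 w3=0 clk=0 w0=1
t10.Δ1 w2=1 w3=0 clk=1 w0=1
t10.Δ2 w2=0 w3=0 clk=1 w0=1
t10.Δ3 w2=0 w3=1 clk=1 w0=1
t11.Δ0 w2=0 w3=1 clk=1 w0=1
t11.Δ1 w2=0 w3=1 clk=0 w0=1
t12.Δ0 w2=0 w3=1 clk=0 w0=1
t12.Δ1 w2=0 w3=1 clk=1 w0=1
t12.Δ2 w2=1 w3=1 clk=1 w0=1
t12.Δ3 w2=1 w3=0 clk=1 w0=1
t13.Δ0 w2=1 w3=0 clk=1 w0=1
t13.Δ1 w2=1 w3=0 clk=0 w0=1
t14.Δ0 w2=1 w3=0 clk=0 w0=1
t14.Δ1 w2=1 w3=0 clk=1 w0=1
t14.Δ2 w2=0 w3=0 clk=1 w0=1
t14.Δ3 w2=0 w3=1 clk=1 w0=1
t15.Δ0 w2=0 w3=1 clk=1 w0=1
t15.Δ1 w2=0 w3=1 clk=0 w0=1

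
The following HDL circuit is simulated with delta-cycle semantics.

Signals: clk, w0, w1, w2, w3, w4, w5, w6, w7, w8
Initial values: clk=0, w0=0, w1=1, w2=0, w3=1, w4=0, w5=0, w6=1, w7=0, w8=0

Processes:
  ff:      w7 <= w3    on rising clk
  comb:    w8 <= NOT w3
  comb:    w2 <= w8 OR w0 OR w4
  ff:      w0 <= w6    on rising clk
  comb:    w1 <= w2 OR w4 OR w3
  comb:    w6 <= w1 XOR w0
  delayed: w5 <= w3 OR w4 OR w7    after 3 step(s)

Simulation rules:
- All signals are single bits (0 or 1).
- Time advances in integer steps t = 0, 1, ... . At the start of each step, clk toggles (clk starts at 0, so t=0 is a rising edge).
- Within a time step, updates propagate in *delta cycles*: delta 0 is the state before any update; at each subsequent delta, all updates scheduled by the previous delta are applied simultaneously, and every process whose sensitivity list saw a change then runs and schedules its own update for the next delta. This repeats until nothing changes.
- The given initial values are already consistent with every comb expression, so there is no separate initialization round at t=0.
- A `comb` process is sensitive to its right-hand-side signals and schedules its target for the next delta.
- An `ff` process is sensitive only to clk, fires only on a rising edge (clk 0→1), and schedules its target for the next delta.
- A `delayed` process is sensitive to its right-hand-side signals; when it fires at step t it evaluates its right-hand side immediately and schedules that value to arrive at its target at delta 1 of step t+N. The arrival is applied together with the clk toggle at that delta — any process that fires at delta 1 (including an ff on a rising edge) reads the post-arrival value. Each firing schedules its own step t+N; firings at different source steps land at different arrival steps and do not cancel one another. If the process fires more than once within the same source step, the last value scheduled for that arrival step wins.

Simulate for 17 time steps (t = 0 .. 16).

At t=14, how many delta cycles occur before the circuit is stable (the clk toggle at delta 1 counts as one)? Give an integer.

3

t0.Δ0 clk=0 w7=0 w2=0 w8=0 w4=0 w1=1 w0=0 w5=0 w6=1 w3=1
t0.Δ1 clk=1 w7=0 w2=0 w8=0 w4=0 w1=1 w0=0 w5=0 w6=1 w3=1
t0.Δ2 clk=1 w7=1 w2=0 w8=0 w4=0 w1=1 w0=1 w5=0 w6=1 w3=1
t0.Δ3 clk=1 w7=1 w2=1 w8=0 w4=0 w1=1 w0=1 w5=0 w6=0 w3=1
t1.Δ0 clk=1 w7=1 w2=1 w8=0 w4=0 w1=1 w0=1 w5=0 w6=0 w3=1
t1.Δ1 clk=0 w7=1 w2=1 w8=0 w4=0 w1=1 w0=1 w5=0 w6=0 w3=1
t2.Δ0 clk=0 w7=1 w2=1 w8=0 w4=0 w1=1 w0=1 w5=0 w6=0 w3=1
t2.Δ1 clk=1 w7=1 w2=1 w8=0 w4=0 w1=1 w0=1 w5=0 w6=0 w3=1
t2.Δ2 clk=1 w7=1 w2=1 w8=0 w4=0 w1=1 w0=0 w5=0 w6=0 w3=1
t2.Δ3 clk=1 w7=1 w2=0 w8=0 w4=0 w1=1 w0=0 w5=0 w6=1 w3=1
t3.Δ0 clk=1 w7=1 w2=0 w8=0 w4=0 w1=1 w0=0 w5=0 w6=1 w3=1
t3.Δ1 clk=0 w7=1 w2=0 w8=0 w4=0 w1=1 w0=0 w5=1 w6=1 w3=1
t4.Δ0 clk=0 w7=1 w2=0 w8=0 w4=0 w1=1 w0=0 w5=1 w6=1 w3=1
t4.Δ1 clk=1 w7=1 w2=0 w8=0 w4=0 w1=1 w0=0 w5=1 w6=1 w3=1
t4.Δ2 clk=1 w7=1 w2=0 w8=0 w4=0 w1=1 w0=1 w5=1 w6=1 w3=1
t4.Δ3 clk=1 w7=1 w2=1 w8=0 w4=0 w1=1 w0=1 w5=1 w6=0 w3=1
t5.Δ0 clk=1 w7=1 w2=1 w8=0 w4=0 w1=1 w0=1 w5=1 w6=0 w3=1
t5.Δ1 clk=0 w7=1 w2=1 w8=0 w4=0 w1=1 w0=1 w5=1 w6=0 w3=1
t6.Δ0 clk=0 w7=1 w2=1 w8=0 w4=0 w1=1 w0=1 w5=1 w6=0 w3=1
t6.Δ1 clk=1 w7=1 w2=1 w8=0 w4=0 w1=1 w0=1 w5=1 w6=0 w3=1
t6.Δ2 clk=1 w7=1 w2=1 w8=0 w4=0 w1=1 w0=0 w5=1 w6=0 w3=1
t6.Δ3 clk=1 w7=1 w2=0 w8=0 w4=0 w1=1 w0=0 w5=1 w6=1 w3=1
t7.Δ0 clk=1 w7=1 w2=0 w8=0 w4=0 w1=1 w0=0 w5=1 w6=1 w3=1
t7.Δ1 clk=0 w7=1 w2=0 w8=0 w4=0 w1=1 w0=0 w5=1 w6=1 w3=1
t8.Δ0 clk=0 w7=1 w2=0 w8=0 w4=0 w1=1 w0=0 w5=1 w6=1 w3=1
t8.Δ1 clk=1 w7=1 w2=0 w8=0 w4=0 w1=1 w0=0 w5=1 w6=1 w3=1
t8.Δ2 clk=1 w7=1 w2=0 w8=0 w4=0 w1=1 w0=1 w5=1 w6=1 w3=1
t8.Δ3 clk=1 w7=1 w2=1 w8=0 w4=0 w1=1 w0=1 w5=1 w6=0 w3=1
t9.Δ0 clk=1 w7=1 w2=1 w8=0 w4=0 w1=1 w0=1 w5=1 w6=0 w3=1
t9.Δ1 clk=0 w7=1 w2=1 w8=0 w4=0 w1=1 w0=1 w5=1 w6=0 w3=1
t10.Δ0 clk=0 w7=1 w2=1 w8=0 w4=0 w1=1 w0=1 w5=1 w6=0 w3=1
t10.Δ1 clk=1 w7=1 w2=1 w8=0 w4=0 w1=1 w0=1 w5=1 w6=0 w3=1
t10.Δ2 clk=1 w7=1 w2=1 w8=0 w4=0 w1=1 w0=0 w5=1 w6=0 w3=1
t10.Δ3 clk=1 w7=1 w2=0 w8=0 w4=0 w1=1 w0=0 w5=1 w6=1 w3=1
t11.Δ0 clk=1 w7=1 w2=0 w8=0 w4=0 w1=1 w0=0 w5=1 w6=1 w3=1
t11.Δ1 clk=0 w7=1 w2=0 w8=0 w4=0 w1=1 w0=0 w5=1 w6=1 w3=1
t12.Δ0 clk=0 w7=1 w2=0 w8=0 w4=0 w1=1 w0=0 w5=1 w6=1 w3=1
t12.Δ1 clk=1 w7=1 w2=0 w8=0 w4=0 w1=1 w0=0 w5=1 w6=1 w3=1
t12.Δ2 clk=1 w7=1 w2=0 w8=0 w4=0 w1=1 w0=1 w5=1 w6=1 w3=1
t12.Δ3 clk=1 w7=1 w2=1 w8=0 w4=0 w1=1 w0=1 w5=1 w6=0 w3=1
t13.Δ0 clk=1 w7=1 w2=1 w8=0 w4=0 w1=1 w0=1 w5=1 w6=0 w3=1
t13.Δ1 clk=0 w7=1 w2=1 w8=0 w4=0 w1=1 w0=1 w5=1 w6=0 w3=1
t14.Δ0 clk=0 w7=1 w2=1 w8=0 w4=0 w1=1 w0=1 w5=1 w6=0 w3=1
t14.Δ1 clk=1 w7=1 w2=1 w8=0 w4=0 w1=1 w0=1 w5=1 w6=0 w3=1
t14.Δ2 clk=1 w7=1 w2=1 w8=0 w4=0 w1=1 w0=0 w5=1 w6=0 w3=1
t14.Δ3 clk=1 w7=1 w2=0 w8=0 w4=0 w1=1 w0=0 w5=1 w6=1 w3=1
t15.Δ0 clk=1 w7=1 w2=0 w8=0 w4=0 w1=1 w0=0 w5=1 w6=1 w3=1
t15.Δ1 clk=0 w7=1 w2=0 w8=0 w4=0 w1=1 w0=0 w5=1 w6=1 w3=1
t16.Δ0 clk=0 w7=1 w2=0 w8=0 w4=0 w1=1 w0=0 w5=1 w6=1 w3=1
t16.Δ1 clk=1 w7=1 w2=0 w8=0 w4=0 w1=1 w0=0 w5=1 w6=1 w3=1
t16.Δ2 clk=1 w7=1 w2=0 w8=0 w4=0 w1=1 w0=1 w5=1 w6=1 w3=1
t16.Δ3 clk=1 w7=1 w2=1 w8=0 w4=0 w1=1 w0=1 w5=1 w6=0 w3=1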